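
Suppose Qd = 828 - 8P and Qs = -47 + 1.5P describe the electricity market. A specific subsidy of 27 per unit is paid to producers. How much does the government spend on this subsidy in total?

Government cost = 64260/19

Pre-subsidy: 828 - 8P = -47 + 1.5P gives P* = 1750/19, Q* = 1732/19.
With the subsidy, sellers receive Ps = Pb + 27 for each unit, where Pb is the price buyers pay.
Supply in terms of Pb becomes Qs = -47 + 1.5(Pb + 27) = -6.5 + 1.5Pb. Setting this equal to demand: 828 - 8Pb = -6.5 + 1.5Pb, so Pb = 1669/19.
Sellers receive Ps = 1669/19 + 27 = 2182/19; Q' = 828 − 8·(1669/19) = 2380/19.
Government outlay = subsidy × quantity = 27 × 2380/19 = 64260/19.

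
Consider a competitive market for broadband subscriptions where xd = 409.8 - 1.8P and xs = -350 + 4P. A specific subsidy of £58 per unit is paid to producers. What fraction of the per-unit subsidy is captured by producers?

Producer share = 9/29

Pre-subsidy: 409.8 - 1.8P = -350 + 4P gives P* = 131, x* = 174.
With the subsidy, sellers receive Ps = Pb + 58 for each unit, where Pb is the price buyers pay.
Supply in terms of Pb becomes xs = -350 + 4(Pb + 58) = -118 + 4Pb. Setting this equal to demand: 409.8 - 1.8Pb = -118 + 4Pb, so Pb = 91.
Sellers receive Ps = 91 + 58 = 149; x' = 409.8 − 1.8·91 = 246.
Buyers' price falls by P* − Pb = 131 − 91 = 40; sellers' price rises by Ps − P* = 149 − 131 = 18.
So producers capture 18/58 = 9/29 of each unit of subsidy.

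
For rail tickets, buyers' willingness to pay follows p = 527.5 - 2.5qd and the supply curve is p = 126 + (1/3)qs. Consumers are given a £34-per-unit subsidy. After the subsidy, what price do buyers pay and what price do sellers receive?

Pre-subsidy: 527.5 - 2.5q = 126 + (1/3)q gives q* = 2409/17 and p* = 2945/17.
With the rebate, buyers effectively pay pb = ps − 34, where ps is the price sellers receive.
On the curves, pb = 527.5 - 2.5q and ps = 126 + (1/3)q; the wedge ps − pb = 34 gives 126 + (1/3)q − (527.5 - 2.5q) = 34, so q' = 2613/17.
Then pb = 527.5 − 2.5·(2613/17) = 2435/17 and ps = 126 + (1/3)·(2613/17) = 3013/17.

Buyers pay 2435/17; sellers receive 3013/17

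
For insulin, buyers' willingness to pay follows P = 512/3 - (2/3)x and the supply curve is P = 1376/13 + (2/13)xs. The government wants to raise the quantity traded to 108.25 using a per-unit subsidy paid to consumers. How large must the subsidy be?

At x = 108.25, from the demand curve buyers pay Pb = 512/3 − (2/3)·108.25 = 98.5; from the supply curve sellers need Ps = 1376/13 + (2/13)·108.25 = 122.5.
The subsidy must fill the gap: s = Ps − Pb = 122.5 − 98.5 = 24.

Required subsidy s = 24 per unit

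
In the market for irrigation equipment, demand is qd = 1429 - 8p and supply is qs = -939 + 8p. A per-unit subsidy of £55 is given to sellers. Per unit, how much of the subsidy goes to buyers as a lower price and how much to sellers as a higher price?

Pre-subsidy: 1429 - 8p = -939 + 8p gives p* = 148, q* = 245.
With the subsidy, sellers receive ps = pb + 55 for each unit, where pb is the price buyers pay.
Supply in terms of pb becomes qs = -939 + 8(pb + 55) = -499 + 8pb. Setting this equal to demand: 1429 - 8pb = -499 + 8pb, so pb = 120.5.
Sellers receive ps = 120.5 + 55 = 175.5; q' = 1429 − 8·120.5 = 465.
Buyers' price falls by p* − pb = 148 − 120.5 = 27.5; sellers' price rises by ps − p* = 175.5 − 148 = 27.5.

Buyers gain £27.5 per unit; sellers gain £27.5 per unit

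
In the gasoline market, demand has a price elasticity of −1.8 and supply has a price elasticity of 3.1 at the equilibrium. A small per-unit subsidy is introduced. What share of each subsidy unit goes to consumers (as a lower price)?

For a small subsidy around the equilibrium, the benefit split depends on the relative slopes, which at a point are proportional to the elasticities.
Buyer share = εs/(εs + |εd|) = 3.1/(3.1 + 1.8) = 31/49; seller share = |εd|/(εs + |εd|) = 18/49.

Consumer share = 31/49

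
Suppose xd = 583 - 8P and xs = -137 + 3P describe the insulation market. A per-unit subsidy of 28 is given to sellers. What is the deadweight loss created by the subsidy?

Pre-subsidy: 583 - 8P = -137 + 3P gives P* = 720/11, x* = 653/11.
With the subsidy, sellers receive Ps = Pb + 28 for each unit, where Pb is the price buyers pay.
Supply in terms of Pb becomes xs = -137 + 3(Pb + 28) = -53 + 3Pb. Setting this equal to demand: 583 - 8Pb = -53 + 3Pb, so Pb = 636/11.
Sellers receive Ps = 636/11 + 28 = 944/11; x' = 583 − 8·(636/11) = 1325/11.
The subsidy expands output by 1325/11 − 653/11 = 672/11 past the efficient level; on those units the gap between marginal cost and willingness to pay runs from 0 up to 28.
DWL = ½ × 28 × 672/11 = 9408/11.

Deadweight loss = 9408/11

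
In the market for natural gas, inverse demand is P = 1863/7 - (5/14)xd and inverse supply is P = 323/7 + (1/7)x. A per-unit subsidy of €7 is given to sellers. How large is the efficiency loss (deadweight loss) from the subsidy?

Pre-subsidy: 1863/7 - (5/14)x = 323/7 + (1/7)x gives x* = 440 and P* = 109.
With the subsidy, sellers receive Ps = Pb + 7 for each unit, where Pb is the price buyers pay.
On the curves, Pb = 1863/7 - (5/14)x and Ps = 323/7 + (1/7)x; the wedge Ps − Pb = 7 gives 323/7 + (1/7)x − (1863/7 - (5/14)x) = 7, so x' = 454.
Then Pb = 1863/7 − (5/14)·454 = 104 and Ps = 323/7 + (1/7)·454 = 111.
The subsidy expands output by 454 − 440 = 14 past the efficient level; on those units the gap between marginal cost and willingness to pay runs from 0 up to 7.
DWL = ½ × 7 × 14 = 49.

Deadweight loss = €49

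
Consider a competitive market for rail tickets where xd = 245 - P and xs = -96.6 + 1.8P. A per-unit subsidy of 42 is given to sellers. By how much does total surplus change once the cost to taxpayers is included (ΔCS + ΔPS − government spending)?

Net change in total surplus = -567

Pre-subsidy: 245 - P = -96.6 + 1.8P gives P* = 122, x* = 123.
With the subsidy, sellers receive Ps = Pb + 42 for each unit, where Pb is the price buyers pay.
Supply in terms of Pb becomes xs = -96.6 + 1.8(Pb + 42) = -21 + 1.8Pb. Setting this equal to demand: 245 - Pb = -21 + 1.8Pb, so Pb = 95.
Sellers receive Ps = 95 + 42 = 137; x' = 245 − 1·95 = 150.
ΔCS = ½(123 + 150)(122 − 95) = 3685.5; ΔPS = ½(123 + 150)(137 − 122) = 2047.5.
Government spending = 42 × 150 = 6300.
Net change = 3685.5 + 2047.5 − 6300 = -567. The loss equals the DWL triangle ½·42·27.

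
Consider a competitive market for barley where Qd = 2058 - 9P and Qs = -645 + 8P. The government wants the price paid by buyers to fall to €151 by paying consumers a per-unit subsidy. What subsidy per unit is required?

Required subsidy s = €17 per unit

At a buyer price of 151, quantity demanded is 2058 − 9·151 = 699.
Sellers supply 699 only when they receive Ps with -645 + 8·Ps = 699, i.e. Ps = 168.
s = Ps − Pb = 168 − 151 = 17.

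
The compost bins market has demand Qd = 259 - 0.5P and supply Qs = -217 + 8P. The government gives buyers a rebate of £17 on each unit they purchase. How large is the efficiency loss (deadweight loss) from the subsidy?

Deadweight loss = £68

Pre-subsidy: 259 - 0.5P = -217 + 8P gives P* = 56, Q* = 231.
With the rebate, buyers effectively pay Pb = Ps − 17, where Ps is the price sellers receive.
Demand in terms of Ps becomes Qd = 259 − 0.5(Ps − 17) = 267.5 - 0.5Ps. Setting this equal to supply: 267.5 - 0.5Ps = -217 + 8Ps, so Ps = 57.
Buyers pay Pb = 57 − 17 = 40; Q' = -217 + 8·57 = 239.
The subsidy expands output by 239 − 231 = 8 past the efficient level; on those units the gap between marginal cost and willingness to pay runs from 0 up to 17.
DWL = ½ × 17 × 8 = 68.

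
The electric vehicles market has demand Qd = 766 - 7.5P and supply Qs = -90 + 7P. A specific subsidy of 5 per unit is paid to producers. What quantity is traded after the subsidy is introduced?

Pre-subsidy: 766 - 7.5P = -90 + 7P gives P* = 1712/29, Q* = 9374/29.
With the subsidy, sellers receive Ps = Pb + 5 for each unit, where Pb is the price buyers pay.
Supply in terms of Pb becomes Qs = -90 + 7(Pb + 5) = -55 + 7Pb. Setting this equal to demand: 766 - 7.5Pb = -55 + 7Pb, so Pb = 1642/29.
Sellers receive Ps = 1642/29 + 5 = 1787/29; Q' = 766 − 7.5·(1642/29) = 9899/29.

Q' = 9899/29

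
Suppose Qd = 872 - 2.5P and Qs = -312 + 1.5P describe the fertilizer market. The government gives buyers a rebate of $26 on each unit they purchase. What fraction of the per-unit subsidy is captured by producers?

Producer share = 0.625

Pre-subsidy: 872 - 2.5P = -312 + 1.5P gives P* = 296, Q* = 132.
With the rebate, buyers effectively pay Pb = Ps − 26, where Ps is the price sellers receive.
Demand in terms of Ps becomes Qd = 872 − 2.5(Ps − 26) = 937 - 2.5Ps. Setting this equal to supply: 937 - 2.5Ps = -312 + 1.5Ps, so Ps = 312.25.
Buyers pay Pb = 312.25 − 26 = 286.25; Q' = -312 + 1.5·312.25 = 156.375.
Buyers' price falls by P* − Pb = 296 − 286.25 = 9.75; sellers' price rises by Ps − P* = 312.25 − 296 = 16.25.
So producers capture 16.25/26 = 0.625 of each unit of subsidy.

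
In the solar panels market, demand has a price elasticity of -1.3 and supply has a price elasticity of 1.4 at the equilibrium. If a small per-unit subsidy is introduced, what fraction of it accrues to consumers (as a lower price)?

Consumer share = 14/27

For a small subsidy around the equilibrium, the benefit split depends on the relative slopes, which at a point are proportional to the elasticities.
Buyer share = εs/(εs + |εd|) = 1.4/(1.4 + 1.3) = 14/27; seller share = |εd|/(εs + |εd|) = 13/27.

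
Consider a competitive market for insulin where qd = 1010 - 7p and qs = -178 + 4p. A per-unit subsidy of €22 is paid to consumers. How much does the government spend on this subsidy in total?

Government cost = €6820

Pre-subsidy: 1010 - 7p = -178 + 4p gives p* = 108, q* = 254.
With the rebate, buyers effectively pay pb = ps − 22, where ps is the price sellers receive.
Demand in terms of ps becomes qd = 1010 − 7(ps − 22) = 1164 - 7ps. Setting this equal to supply: 1164 - 7ps = -178 + 4ps, so ps = 122.
Buyers pay pb = 122 − 22 = 100; q' = -178 + 4·122 = 310.
Government outlay = subsidy × quantity = 22 × 310 = 6820.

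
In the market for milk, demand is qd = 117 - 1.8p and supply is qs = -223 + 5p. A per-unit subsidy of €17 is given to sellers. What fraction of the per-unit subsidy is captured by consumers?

Consumer share = 25/34

Pre-subsidy: 117 - 1.8p = -223 + 5p gives p* = 50, q* = 27.
With the subsidy, sellers receive ps = pb + 17 for each unit, where pb is the price buyers pay.
Supply in terms of pb becomes qs = -223 + 5(pb + 17) = -138 + 5pb. Setting this equal to demand: 117 - 1.8pb = -138 + 5pb, so pb = 37.5.
Sellers receive ps = 37.5 + 17 = 54.5; q' = 117 − 1.8·37.5 = 49.5.
Buyers' price falls by p* − pb = 50 − 37.5 = 12.5; sellers' price rises by ps − p* = 54.5 − 50 = 4.5.
So consumers capture 12.5/17 = 25/34 of each unit of subsidy.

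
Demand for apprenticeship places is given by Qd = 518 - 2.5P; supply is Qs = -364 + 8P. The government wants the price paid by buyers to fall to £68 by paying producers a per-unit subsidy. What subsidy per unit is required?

At a buyer price of 68, quantity demanded is 518 − 2.5·68 = 348.
Sellers supply 348 only when they receive Ps with -364 + 8·Ps = 348, i.e. Ps = 89.
s = Ps − Pb = 89 − 68 = 21.

Required subsidy s = £21 per unit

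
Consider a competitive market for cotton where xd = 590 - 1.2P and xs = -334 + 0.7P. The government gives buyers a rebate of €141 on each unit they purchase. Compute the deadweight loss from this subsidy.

Pre-subsidy: 590 - 1.2P = -334 + 0.7P gives P* = 9240/19, x* = 122/19.
With the rebate, buyers effectively pay Pb = Ps − 141, where Ps is the price sellers receive.
Demand in terms of Ps becomes xd = 590 − 1.2(Ps − 141) = 759.2 - 1.2Ps. Setting this equal to supply: 759.2 - 1.2Ps = -334 + 0.7Ps, so Ps = 10932/19.
Buyers pay Pb = 10932/19 − 141 = 8253/19; x' = -334 + 0.7·(10932/19) = 6532/95.
The subsidy expands output by 6532/95 − 122/19 = 5922/95 past the efficient level; on those units the gap between marginal cost and willingness to pay runs from 0 up to 141.
DWL = ½ × 141 × 5922/95 = 417501/95.

Deadweight loss = 417501/95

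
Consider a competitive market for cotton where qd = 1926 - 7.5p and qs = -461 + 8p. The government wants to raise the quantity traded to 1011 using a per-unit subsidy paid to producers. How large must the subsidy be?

At q = 1011, invert demand for the buyer price: pb = (1926 − 1011)/7.5 = 122; invert supply for the seller price: ps = (1011 − (-461))/8 = 184.
The subsidy must fill the gap: s = ps − pb = 184 − 122 = 62.

Required subsidy s = 62 per unit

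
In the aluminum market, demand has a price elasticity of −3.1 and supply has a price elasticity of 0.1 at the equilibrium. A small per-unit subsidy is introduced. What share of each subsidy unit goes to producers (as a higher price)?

Producer share = 0.96875

For a small subsidy around the equilibrium, the benefit split depends on the relative slopes, which at a point are proportional to the elasticities.
Buyer share = εs/(εs + |εd|) = 0.1/(0.1 + 3.1) = 0.03125; seller share = |εd|/(εs + |εd|) = 0.96875.
So producers capture 0.96875 of the subsidy.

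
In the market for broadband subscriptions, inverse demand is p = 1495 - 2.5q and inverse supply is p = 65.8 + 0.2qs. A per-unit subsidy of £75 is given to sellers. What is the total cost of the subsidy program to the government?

Government cost = 125350/3

Pre-subsidy: 1495 - 2.5q = 65.8 + 0.2q gives q* = 1588/3 and p* = 515/3.
With the subsidy, sellers receive ps = pb + 75 for each unit, where pb is the price buyers pay.
On the curves, pb = 1495 - 2.5q and ps = 65.8 + 0.2q; the wedge ps − pb = 75 gives 65.8 + 0.2q − (1495 - 2.5q) = 75, so q' = 5014/9.
Then pb = 1495 − 2.5·(5014/9) = 920/9 and ps = 65.8 + 0.2·(5014/9) = 1595/9.
Government outlay = subsidy × quantity = 75 × 5014/9 = 125350/3.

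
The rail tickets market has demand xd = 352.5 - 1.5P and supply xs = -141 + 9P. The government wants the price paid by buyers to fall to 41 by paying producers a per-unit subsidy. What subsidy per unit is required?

Required subsidy s = 7 per unit

At a buyer price of 41, quantity demanded is 352.5 − 1.5·41 = 291.
Sellers supply 291 only when they receive Ps with -141 + 9·Ps = 291, i.e. Ps = 48.
s = Ps − Pb = 48 − 41 = 7.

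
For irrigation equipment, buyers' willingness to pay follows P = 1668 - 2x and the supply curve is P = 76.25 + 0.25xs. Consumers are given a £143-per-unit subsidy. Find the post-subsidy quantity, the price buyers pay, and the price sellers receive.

Pre-subsidy: 1668 - 2x = 76.25 + 0.25x gives x* = 6367/9 and P* = 2278/9.
With the rebate, buyers effectively pay Pb = Ps − 143, where Ps is the price sellers receive.
On the curves, Pb = 1668 - 2x and Ps = 76.25 + 0.25x; the wedge Ps − Pb = 143 gives 76.25 + 0.25x − (1668 - 2x) = 143, so x' = 771.
Then Pb = 1668 − 2·771 = 126 and Ps = 76.25 + 0.25·771 = 269.

x' = 771; buyers pay £126; sellers receive £269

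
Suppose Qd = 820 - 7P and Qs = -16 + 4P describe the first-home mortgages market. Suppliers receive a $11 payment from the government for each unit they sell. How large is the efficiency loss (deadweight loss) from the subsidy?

Pre-subsidy: 820 - 7P = -16 + 4P gives P* = 76, Q* = 288.
With the subsidy, sellers receive Ps = Pb + 11 for each unit, where Pb is the price buyers pay.
Supply in terms of Pb becomes Qs = -16 + 4(Pb + 11) = 28 + 4Pb. Setting this equal to demand: 820 - 7Pb = 28 + 4Pb, so Pb = 72.
Sellers receive Ps = 72 + 11 = 83; Q' = 820 − 7·72 = 316.
The subsidy expands output by 316 − 288 = 28 past the efficient level; on those units the gap between marginal cost and willingness to pay runs from 0 up to 11.
DWL = ½ × 11 × 28 = 154.

Deadweight loss = $154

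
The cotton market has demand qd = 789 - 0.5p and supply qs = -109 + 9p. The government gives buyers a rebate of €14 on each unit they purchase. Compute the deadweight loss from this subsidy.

Pre-subsidy: 789 - 0.5p = -109 + 9p gives p* = 1796/19, q* = 14093/19.
With the rebate, buyers effectively pay pb = ps − 14, where ps is the price sellers receive.
Demand in terms of ps becomes qd = 789 − 0.5(ps − 14) = 796 - 0.5ps. Setting this equal to supply: 796 - 0.5ps = -109 + 9ps, so ps = 1810/19.
Buyers pay pb = 1810/19 − 14 = 1544/19; q' = -109 + 9·(1810/19) = 14219/19.
The subsidy expands output by 14219/19 − 14093/19 = 126/19 past the efficient level; on those units the gap between marginal cost and willingness to pay runs from 0 up to 14.
DWL = ½ × 14 × 126/19 = 882/19.

Deadweight loss = 882/19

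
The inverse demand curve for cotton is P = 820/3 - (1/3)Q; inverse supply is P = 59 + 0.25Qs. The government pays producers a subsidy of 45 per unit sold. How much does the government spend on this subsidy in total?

Pre-subsidy: 820/3 - (1/3)Q = 59 + 0.25Q gives Q* = 2572/7 and P* = 1056/7.
With the subsidy, sellers receive Ps = Pb + 45 for each unit, where Pb is the price buyers pay.
On the curves, Pb = 820/3 - (1/3)Q and Ps = 59 + 0.25Q; the wedge Ps − Pb = 45 gives 59 + 0.25Q − (820/3 - (1/3)Q) = 45, so Q' = 3112/7.
Then Pb = 820/3 − (1/3)·(3112/7) = 876/7 and Ps = 59 + 0.25·(3112/7) = 1191/7.
Government outlay = subsidy × quantity = 45 × 3112/7 = 140040/7.

Government cost = 140040/7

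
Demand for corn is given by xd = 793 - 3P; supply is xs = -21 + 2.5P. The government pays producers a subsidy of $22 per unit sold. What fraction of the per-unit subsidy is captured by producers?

Pre-subsidy: 793 - 3P = -21 + 2.5P gives P* = 148, x* = 349.
With the subsidy, sellers receive Ps = Pb + 22 for each unit, where Pb is the price buyers pay.
Supply in terms of Pb becomes xs = -21 + 2.5(Pb + 22) = 34 + 2.5Pb. Setting this equal to demand: 793 - 3Pb = 34 + 2.5Pb, so Pb = 138.
Sellers receive Ps = 138 + 22 = 160; x' = 793 − 3·138 = 379.
Buyers' price falls by P* − Pb = 148 − 138 = 10; sellers' price rises by Ps − P* = 160 − 148 = 12.
So producers capture 12/22 = 6/11 of each unit of subsidy.

Producer share = 6/11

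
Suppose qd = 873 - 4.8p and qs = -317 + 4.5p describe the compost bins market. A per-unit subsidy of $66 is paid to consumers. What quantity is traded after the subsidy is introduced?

q' = 12775/31

Pre-subsidy: 873 - 4.8p = -317 + 4.5p gives p* = 11900/93, q* = 8023/31.
With the rebate, buyers effectively pay pb = ps − 66, where ps is the price sellers receive.
Demand in terms of ps becomes qd = 873 − 4.8(ps − 66) = 1189.8 - 4.8ps. Setting this equal to supply: 1189.8 - 4.8ps = -317 + 4.5ps, so ps = 15068/93.
Buyers pay pb = 15068/93 − 66 = 8930/93; q' = -317 + 4.5·(15068/93) = 12775/31.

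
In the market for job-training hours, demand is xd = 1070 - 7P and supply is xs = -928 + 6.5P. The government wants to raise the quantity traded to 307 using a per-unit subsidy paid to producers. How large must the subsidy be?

Required subsidy s = 81 per unit

At x = 307, invert demand for the buyer price: Pb = (1070 − 307)/7 = 109; invert supply for the seller price: Ps = (307 − (-928))/6.5 = 190.
The subsidy must fill the gap: s = Ps − Pb = 190 − 109 = 81.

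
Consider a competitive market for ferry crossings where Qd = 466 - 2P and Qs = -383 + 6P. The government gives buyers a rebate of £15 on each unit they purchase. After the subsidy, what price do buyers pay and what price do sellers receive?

Pre-subsidy: 466 - 2P = -383 + 6P gives P* = 106.125, Q* = 253.75.
With the rebate, buyers effectively pay Pb = Ps − 15, where Ps is the price sellers receive.
Demand in terms of Ps becomes Qd = 466 − 2(Ps − 15) = 496 - 2Ps. Setting this equal to supply: 496 - 2Ps = -383 + 6Ps, so Ps = 109.875.
Buyers pay Pb = 109.875 − 15 = 94.875; Q' = -383 + 6·109.875 = 276.25.

Buyers pay £94.875; sellers receive £109.875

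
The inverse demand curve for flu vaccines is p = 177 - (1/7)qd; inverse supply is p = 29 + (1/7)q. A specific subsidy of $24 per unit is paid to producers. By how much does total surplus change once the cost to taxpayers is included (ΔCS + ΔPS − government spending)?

Pre-subsidy: 177 - (1/7)q = 29 + (1/7)q gives q* = 518 and p* = 103.
With the subsidy, sellers receive ps = pb + 24 for each unit, where pb is the price buyers pay.
On the curves, pb = 177 - (1/7)q and ps = 29 + (1/7)q; the wedge ps − pb = 24 gives 29 + (1/7)q − (177 - (1/7)q) = 24, so q' = 602.
Then pb = 177 − (1/7)·602 = 91 and ps = 29 + (1/7)·602 = 115.
ΔCS = ½(518 + 602)(103 − 91) = 6720; ΔPS = ½(518 + 602)(115 − 103) = 6720.
Government spending = 24 × 602 = 14448.
Net change = 6720 + 6720 − 14448 = -1008. The loss equals the DWL triangle ½·24·84.

Net change in total surplus = -$1008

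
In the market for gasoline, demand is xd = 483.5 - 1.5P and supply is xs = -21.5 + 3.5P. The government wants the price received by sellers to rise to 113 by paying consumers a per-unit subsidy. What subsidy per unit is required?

At a seller price of 113, quantity supplied is -21.5 + 3.5·113 = 374.
Buyers absorb 374 only when they pay Pb with 483.5 − 1.5·Pb = 374, i.e. Pb = 73.
s = Ps − Pb = 113 − 73 = 40.

Required subsidy s = 40 per unit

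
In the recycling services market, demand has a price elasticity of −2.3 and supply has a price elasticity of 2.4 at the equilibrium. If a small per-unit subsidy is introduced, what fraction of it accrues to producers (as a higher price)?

Producer share = 23/47

For a small subsidy around the equilibrium, the benefit split depends on the relative slopes, which at a point are proportional to the elasticities.
Buyer share = εs/(εs + |εd|) = 2.4/(2.4 + 2.3) = 24/47; seller share = |εd|/(εs + |εd|) = 23/47.
So producers capture 23/47 of the subsidy.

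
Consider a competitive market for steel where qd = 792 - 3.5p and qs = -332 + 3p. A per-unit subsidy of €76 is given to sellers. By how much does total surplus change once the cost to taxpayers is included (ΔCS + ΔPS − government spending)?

Net change in total surplus = -60648/13

Pre-subsidy: 792 - 3.5p = -332 + 3p gives p* = 2248/13, q* = 2428/13.
With the subsidy, sellers receive ps = pb + 76 for each unit, where pb is the price buyers pay.
Supply in terms of pb becomes qs = -332 + 3(pb + 76) = -104 + 3pb. Setting this equal to demand: 792 - 3.5pb = -104 + 3pb, so pb = 1792/13.
Sellers receive ps = 1792/13 + 76 = 2780/13; q' = 792 − 3.5·(1792/13) = 4024/13.
ΔCS = ½(2428/13 + 4024/13)(2248/13 − 1792/13) = 1471056/169; ΔPS = ½(2428/13 + 4024/13)(2780/13 − 2248/13) = 1716232/169.
Government spending = 76 × 4024/13 = 305824/13.
Net change = 1471056/169 + 1716232/169 − 305824/13 = -60648/13. The loss equals the DWL triangle ½·76·1596/13.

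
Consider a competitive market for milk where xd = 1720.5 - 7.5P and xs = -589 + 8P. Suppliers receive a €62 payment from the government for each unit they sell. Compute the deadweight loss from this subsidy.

Deadweight loss = €7440

Pre-subsidy: 1720.5 - 7.5P = -589 + 8P gives P* = 149, x* = 603.
With the subsidy, sellers receive Ps = Pb + 62 for each unit, where Pb is the price buyers pay.
Supply in terms of Pb becomes xs = -589 + 8(Pb + 62) = -93 + 8Pb. Setting this equal to demand: 1720.5 - 7.5Pb = -93 + 8Pb, so Pb = 117.
Sellers receive Ps = 117 + 62 = 179; x' = 1720.5 − 7.5·117 = 843.
The subsidy expands output by 843 − 603 = 240 past the efficient level; on those units the gap between marginal cost and willingness to pay runs from 0 up to 62.
DWL = ½ × 62 × 240 = 7440.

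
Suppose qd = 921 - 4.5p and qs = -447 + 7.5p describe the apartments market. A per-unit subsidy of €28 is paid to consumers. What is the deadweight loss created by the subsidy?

Deadweight loss = €1102.5

Pre-subsidy: 921 - 4.5p = -447 + 7.5p gives p* = 114, q* = 408.
With the rebate, buyers effectively pay pb = ps − 28, where ps is the price sellers receive.
Demand in terms of ps becomes qd = 921 − 4.5(ps − 28) = 1047 - 4.5ps. Setting this equal to supply: 1047 - 4.5ps = -447 + 7.5ps, so ps = 124.5.
Buyers pay pb = 124.5 − 28 = 96.5; q' = -447 + 7.5·124.5 = 486.75.
The subsidy expands output by 486.75 − 408 = 78.75 past the efficient level; on those units the gap between marginal cost and willingness to pay runs from 0 up to 28.
DWL = ½ × 28 × 78.75 = 1102.5.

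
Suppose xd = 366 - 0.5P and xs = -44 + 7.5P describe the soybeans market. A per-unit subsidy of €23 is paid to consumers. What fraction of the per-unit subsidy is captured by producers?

Producer share = 0.0625

Pre-subsidy: 366 - 0.5P = -44 + 7.5P gives P* = 51.25, x* = 340.375.
With the rebate, buyers effectively pay Pb = Ps − 23, where Ps is the price sellers receive.
Demand in terms of Ps becomes xd = 366 − 0.5(Ps − 23) = 377.5 - 0.5Ps. Setting this equal to supply: 377.5 - 0.5Ps = -44 + 7.5Ps, so Ps = 52.6875.
Buyers pay Pb = 52.6875 − 23 = 29.6875; x' = -44 + 7.5·52.6875 = 351.15625.
Buyers' price falls by P* − Pb = 51.25 − 29.6875 = 21.5625; sellers' price rises by Ps − P* = 52.6875 − 51.25 = 1.4375.
So producers capture 1.4375/23 = 0.0625 of each unit of subsidy.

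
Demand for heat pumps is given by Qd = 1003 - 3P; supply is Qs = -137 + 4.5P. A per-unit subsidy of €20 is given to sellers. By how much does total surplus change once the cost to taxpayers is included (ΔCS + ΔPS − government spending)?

Net change in total surplus = -€360

Pre-subsidy: 1003 - 3P = -137 + 4.5P gives P* = 152, Q* = 547.
With the subsidy, sellers receive Ps = Pb + 20 for each unit, where Pb is the price buyers pay.
Supply in terms of Pb becomes Qs = -137 + 4.5(Pb + 20) = -47 + 4.5Pb. Setting this equal to demand: 1003 - 3Pb = -47 + 4.5Pb, so Pb = 140.
Sellers receive Ps = 140 + 20 = 160; Q' = 1003 − 3·140 = 583.
ΔCS = ½(547 + 583)(152 − 140) = 6780; ΔPS = ½(547 + 583)(160 − 152) = 4520.
Government spending = 20 × 583 = 11660.
Net change = 6780 + 4520 − 11660 = -360. The loss equals the DWL triangle ½·20·36.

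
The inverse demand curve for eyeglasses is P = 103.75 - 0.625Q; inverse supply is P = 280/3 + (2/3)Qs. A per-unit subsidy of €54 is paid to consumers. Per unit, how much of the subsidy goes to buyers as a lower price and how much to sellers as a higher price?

Buyers gain 810/31 per unit; sellers gain 864/31 per unit

Pre-subsidy: 103.75 - 0.625Q = 280/3 + (2/3)Q gives Q* = 250/31 and P* = 3060/31.
With the rebate, buyers effectively pay Pb = Ps − 54, where Ps is the price sellers receive.
On the curves, Pb = 103.75 - 0.625Q and Ps = 280/3 + (2/3)Q; the wedge Ps − Pb = 54 gives 280/3 + (2/3)Q − (103.75 - 0.625Q) = 54, so Q' = 1546/31.
Then Pb = 103.75 − 0.625·(1546/31) = 2250/31 and Ps = 280/3 + (2/3)·(1546/31) = 3924/31.
Buyers' price falls by P* − Pb = 3060/31 − 2250/31 = 810/31; sellers' price rises by Ps − P* = 3924/31 − 3060/31 = 864/31.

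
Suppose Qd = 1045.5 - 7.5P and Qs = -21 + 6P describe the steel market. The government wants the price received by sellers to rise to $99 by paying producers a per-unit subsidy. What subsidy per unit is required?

Required subsidy s = $36 per unit

At a seller price of 99, quantity supplied is -21 + 6·99 = 573.
Buyers absorb 573 only when they pay Pb with 1045.5 − 7.5·Pb = 573, i.e. Pb = 63.
s = Ps − Pb = 99 − 63 = 36.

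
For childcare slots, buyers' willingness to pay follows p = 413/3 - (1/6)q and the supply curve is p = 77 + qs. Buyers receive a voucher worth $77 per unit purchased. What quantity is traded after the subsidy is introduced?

Pre-subsidy: 413/3 - (1/6)q = 77 + q gives q* = 52 and p* = 129.
With the rebate, buyers effectively pay pb = ps − 77, where ps is the price sellers receive.
On the curves, pb = 413/3 - (1/6)q and ps = 77 + q; the wedge ps − pb = 77 gives 77 + q − (413/3 - (1/6)q) = 77, so q' = 118.
Then pb = 413/3 − (1/6)·118 = 118 and ps = 77 + 1·118 = 195.

q' = 118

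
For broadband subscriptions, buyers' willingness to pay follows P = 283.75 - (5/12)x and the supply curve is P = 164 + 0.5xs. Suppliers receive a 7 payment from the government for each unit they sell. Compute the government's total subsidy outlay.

Government cost = 10647/11

Pre-subsidy: 283.75 - (5/12)x = 164 + 0.5x gives x* = 1437/11 and P* = 5045/22.
With the subsidy, sellers receive Ps = Pb + 7 for each unit, where Pb is the price buyers pay.
On the curves, Pb = 283.75 - (5/12)x and Ps = 164 + 0.5x; the wedge Ps − Pb = 7 gives 164 + 0.5x − (283.75 - (5/12)x) = 7, so x' = 1521/11.
Then Pb = 283.75 − (5/12)·(1521/11) = 4975/22 and Ps = 164 + 0.5·(1521/11) = 5129/22.
Government outlay = subsidy × quantity = 7 × 1521/11 = 10647/11.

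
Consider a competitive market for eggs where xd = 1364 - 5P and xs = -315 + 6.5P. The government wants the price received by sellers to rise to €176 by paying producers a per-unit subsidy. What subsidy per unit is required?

At a seller price of 176, quantity supplied is -315 + 6.5·176 = 829.
Buyers absorb 829 only when they pay Pb with 1364 − 5·Pb = 829, i.e. Pb = 107.
s = Ps − Pb = 176 − 107 = 69.

Required subsidy s = €69 per unit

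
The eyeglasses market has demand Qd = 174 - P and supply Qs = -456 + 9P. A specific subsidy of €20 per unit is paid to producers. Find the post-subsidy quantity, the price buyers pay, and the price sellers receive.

Pre-subsidy: 174 - P = -456 + 9P gives P* = 63, Q* = 111.
With the subsidy, sellers receive Ps = Pb + 20 for each unit, where Pb is the price buyers pay.
Supply in terms of Pb becomes Qs = -456 + 9(Pb + 20) = -276 + 9Pb. Setting this equal to demand: 174 - Pb = -276 + 9Pb, so Pb = 45.
Sellers receive Ps = 45 + 20 = 65; Q' = 174 − 1·45 = 129.

Q' = 129; buyers pay €45; sellers receive €65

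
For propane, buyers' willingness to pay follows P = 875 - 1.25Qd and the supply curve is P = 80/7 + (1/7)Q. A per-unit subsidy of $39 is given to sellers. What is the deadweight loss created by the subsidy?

Pre-subsidy: 875 - 1.25Q = 80/7 + (1/7)Q gives Q* = 620 and P* = 100.
With the subsidy, sellers receive Ps = Pb + 39 for each unit, where Pb is the price buyers pay.
On the curves, Pb = 875 - 1.25Q and Ps = 80/7 + (1/7)Q; the wedge Ps − Pb = 39 gives 80/7 + (1/7)Q − (875 - 1.25Q) = 39, so Q' = 648.
Then Pb = 875 − 1.25·648 = 65 and Ps = 80/7 + (1/7)·648 = 104.
The subsidy expands output by 648 − 620 = 28 past the efficient level; on those units the gap between marginal cost and willingness to pay runs from 0 up to 39.
DWL = ½ × 39 × 28 = 546.

Deadweight loss = $546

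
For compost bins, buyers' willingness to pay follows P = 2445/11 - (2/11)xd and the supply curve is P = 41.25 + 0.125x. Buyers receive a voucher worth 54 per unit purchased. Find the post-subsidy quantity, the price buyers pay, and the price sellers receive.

x' = 766; buyers pay 83; sellers receive 137

Pre-subsidy: 2445/11 - (2/11)x = 41.25 + 0.125x gives x* = 590 and P* = 115.
With the rebate, buyers effectively pay Pb = Ps − 54, where Ps is the price sellers receive.
On the curves, Pb = 2445/11 - (2/11)x and Ps = 41.25 + 0.125x; the wedge Ps − Pb = 54 gives 41.25 + 0.125x − (2445/11 - (2/11)x) = 54, so x' = 766.
Then Pb = 2445/11 − (2/11)·766 = 83 and Ps = 41.25 + 0.125·766 = 137.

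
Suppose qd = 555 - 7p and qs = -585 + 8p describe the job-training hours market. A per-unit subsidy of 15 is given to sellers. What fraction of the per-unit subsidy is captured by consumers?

Consumer share = 8/15

Pre-subsidy: 555 - 7p = -585 + 8p gives p* = 76, q* = 23.
With the subsidy, sellers receive ps = pb + 15 for each unit, where pb is the price buyers pay.
Supply in terms of pb becomes qs = -585 + 8(pb + 15) = -465 + 8pb. Setting this equal to demand: 555 - 7pb = -465 + 8pb, so pb = 68.
Sellers receive ps = 68 + 15 = 83; q' = 555 − 7·68 = 79.
Buyers' price falls by p* − pb = 76 − 68 = 8; sellers' price rises by ps − p* = 83 − 76 = 7.
So consumers capture 8/15 = 8/15 of each unit of subsidy.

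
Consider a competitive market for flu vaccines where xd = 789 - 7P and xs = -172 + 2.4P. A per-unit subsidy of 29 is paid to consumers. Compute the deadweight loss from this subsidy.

Deadweight loss = 35322/47

Pre-subsidy: 789 - 7P = -172 + 2.4P gives P* = 4805/47, x* = 3448/47.
With the rebate, buyers effectively pay Pb = Ps − 29, where Ps is the price sellers receive.
Demand in terms of Ps becomes xd = 789 − 7(Ps − 29) = 992 - 7Ps. Setting this equal to supply: 992 - 7Ps = -172 + 2.4Ps, so Ps = 5820/47.
Buyers pay Pb = 5820/47 − 29 = 4457/47; x' = -172 + 2.4·(5820/47) = 5884/47.
The subsidy expands output by 5884/47 − 3448/47 = 2436/47 past the efficient level; on those units the gap between marginal cost and willingness to pay runs from 0 up to 29.
DWL = ½ × 29 × 2436/47 = 35322/47.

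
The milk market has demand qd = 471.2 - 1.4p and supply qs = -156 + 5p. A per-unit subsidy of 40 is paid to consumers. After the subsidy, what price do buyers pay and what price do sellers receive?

Pre-subsidy: 471.2 - 1.4p = -156 + 5p gives p* = 98, q* = 334.
With the rebate, buyers effectively pay pb = ps − 40, where ps is the price sellers receive.
Demand in terms of ps becomes qd = 471.2 − 1.4(ps − 40) = 527.2 - 1.4ps. Setting this equal to supply: 527.2 - 1.4ps = -156 + 5ps, so ps = 106.75.
Buyers pay pb = 106.75 − 40 = 66.75; q' = -156 + 5·106.75 = 377.75.

Buyers pay 66.75; sellers receive 106.75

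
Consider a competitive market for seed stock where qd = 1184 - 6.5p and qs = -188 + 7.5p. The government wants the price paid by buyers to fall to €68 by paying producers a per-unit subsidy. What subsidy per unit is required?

At a buyer price of 68, quantity demanded is 1184 − 6.5·68 = 742.
Sellers supply 742 only when they receive ps with -188 + 7.5·ps = 742, i.e. ps = 124.
s = ps − pb = 124 − 68 = 56.

Required subsidy s = €56 per unit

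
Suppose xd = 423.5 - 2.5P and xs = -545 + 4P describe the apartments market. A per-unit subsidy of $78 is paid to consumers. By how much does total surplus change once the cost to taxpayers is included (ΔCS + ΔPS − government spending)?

Pre-subsidy: 423.5 - 2.5P = -545 + 4P gives P* = 149, x* = 51.
With the rebate, buyers effectively pay Pb = Ps − 78, where Ps is the price sellers receive.
Demand in terms of Ps becomes xd = 423.5 − 2.5(Ps − 78) = 618.5 - 2.5Ps. Setting this equal to supply: 618.5 - 2.5Ps = -545 + 4Ps, so Ps = 179.
Buyers pay Pb = 179 − 78 = 101; x' = -545 + 4·179 = 171.
ΔCS = ½(51 + 171)(149 − 101) = 5328; ΔPS = ½(51 + 171)(179 − 149) = 3330.
Government spending = 78 × 171 = 13338.
Net change = 5328 + 3330 − 13338 = -4680. The loss equals the DWL triangle ½·78·120.

Net change in total surplus = -$4680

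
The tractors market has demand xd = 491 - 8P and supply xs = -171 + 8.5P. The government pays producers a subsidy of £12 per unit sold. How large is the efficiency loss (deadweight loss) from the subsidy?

Pre-subsidy: 491 - 8P = -171 + 8.5P gives P* = 1324/33, x* = 5611/33.
With the subsidy, sellers receive Ps = Pb + 12 for each unit, where Pb is the price buyers pay.
Supply in terms of Pb becomes xs = -171 + 8.5(Pb + 12) = -69 + 8.5Pb. Setting this equal to demand: 491 - 8Pb = -69 + 8.5Pb, so Pb = 1120/33.
Sellers receive Ps = 1120/33 + 12 = 1516/33; x' = 491 − 8·(1120/33) = 7243/33.
The subsidy expands output by 7243/33 − 5611/33 = 544/11 past the efficient level; on those units the gap between marginal cost and willingness to pay runs from 0 up to 12.
DWL = ½ × 12 × 544/11 = 3264/11.

Deadweight loss = 3264/11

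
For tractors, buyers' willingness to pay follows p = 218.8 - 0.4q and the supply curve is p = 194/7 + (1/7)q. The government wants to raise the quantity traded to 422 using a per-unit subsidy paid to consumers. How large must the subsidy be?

Required subsidy s = 38 per unit

At q = 422, from the demand curve buyers pay pb = 218.8 − 0.4·422 = 50; from the supply curve sellers need ps = 194/7 + (1/7)·422 = 88.
The subsidy must fill the gap: s = ps − pb = 88 − 50 = 38.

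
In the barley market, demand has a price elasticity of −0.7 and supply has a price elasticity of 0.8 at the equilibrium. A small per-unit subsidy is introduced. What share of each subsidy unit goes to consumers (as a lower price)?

Consumer share = 8/15

For a small subsidy around the equilibrium, the benefit split depends on the relative slopes, which at a point are proportional to the elasticities.
Buyer share = εs/(εs + |εd|) = 0.8/(0.8 + 0.7) = 8/15; seller share = |εd|/(εs + |εd|) = 7/15.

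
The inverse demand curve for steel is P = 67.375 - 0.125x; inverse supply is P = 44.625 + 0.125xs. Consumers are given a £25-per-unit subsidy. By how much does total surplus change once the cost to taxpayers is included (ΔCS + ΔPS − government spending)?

Pre-subsidy: 67.375 - 0.125x = 44.625 + 0.125x gives x* = 91 and P* = 56.
With the rebate, buyers effectively pay Pb = Ps − 25, where Ps is the price sellers receive.
On the curves, Pb = 67.375 - 0.125x and Ps = 44.625 + 0.125x; the wedge Ps − Pb = 25 gives 44.625 + 0.125x − (67.375 - 0.125x) = 25, so x' = 191.
Then Pb = 67.375 − 0.125·191 = 43.5 and Ps = 44.625 + 0.125·191 = 68.5.
ΔCS = ½(91 + 191)(56 − 43.5) = 1762.5; ΔPS = ½(91 + 191)(68.5 − 56) = 1762.5.
Government spending = 25 × 191 = 4775.
Net change = 1762.5 + 1762.5 − 4775 = -1250. The loss equals the DWL triangle ½·25·100.

Net change in total surplus = -£1250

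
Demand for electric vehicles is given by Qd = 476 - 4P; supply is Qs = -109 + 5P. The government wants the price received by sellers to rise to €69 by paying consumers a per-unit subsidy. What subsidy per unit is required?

Required subsidy s = €9 per unit

At a seller price of 69, quantity supplied is -109 + 5·69 = 236.
Buyers absorb 236 only when they pay Pb with 476 − 4·Pb = 236, i.e. Pb = 60.
s = Ps − Pb = 69 − 60 = 9.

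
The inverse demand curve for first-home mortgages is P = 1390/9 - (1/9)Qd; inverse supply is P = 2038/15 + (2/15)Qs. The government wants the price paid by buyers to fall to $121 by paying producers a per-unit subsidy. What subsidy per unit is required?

At a buyer price of 121, quantity demanded is 1390 − 9·121 = 301.
Sellers supply 301 only when they receive Ps = 2038/15 + (2/15)·301 = 176.
s = Ps − Pb = 176 − 121 = 55.

Required subsidy s = $55 per unit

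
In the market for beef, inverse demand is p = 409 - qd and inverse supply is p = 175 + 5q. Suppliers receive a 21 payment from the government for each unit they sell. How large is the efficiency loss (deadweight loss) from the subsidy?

Deadweight loss = 36.75

Pre-subsidy: 409 - q = 175 + 5q gives q* = 39 and p* = 370.
With the subsidy, sellers receive ps = pb + 21 for each unit, where pb is the price buyers pay.
On the curves, pb = 409 - q and ps = 175 + 5q; the wedge ps − pb = 21 gives 175 + 5q − (409 - q) = 21, so q' = 42.5.
Then pb = 409 − 1·42.5 = 366.5 and ps = 175 + 5·42.5 = 387.5.
The subsidy expands output by 42.5 − 39 = 3.5 past the efficient level; on those units the gap between marginal cost and willingness to pay runs from 0 up to 21.
DWL = ½ × 21 × 3.5 = 36.75.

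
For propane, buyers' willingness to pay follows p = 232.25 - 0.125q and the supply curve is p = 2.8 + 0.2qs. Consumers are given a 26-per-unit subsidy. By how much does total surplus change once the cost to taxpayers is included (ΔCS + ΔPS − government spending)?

Net change in total surplus = -1040

Pre-subsidy: 232.25 - 0.125q = 2.8 + 0.2q gives q* = 706 and p* = 144.
With the rebate, buyers effectively pay pb = ps − 26, where ps is the price sellers receive.
On the curves, pb = 232.25 - 0.125q and ps = 2.8 + 0.2q; the wedge ps − pb = 26 gives 2.8 + 0.2q − (232.25 - 0.125q) = 26, so q' = 786.
Then pb = 232.25 − 0.125·786 = 134 and ps = 2.8 + 0.2·786 = 160.
ΔCS = ½(706 + 786)(144 − 134) = 7460; ΔPS = ½(706 + 786)(160 − 144) = 11936.
Government spending = 26 × 786 = 20436.
Net change = 7460 + 11936 − 20436 = -1040. The loss equals the DWL triangle ½·26·80.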